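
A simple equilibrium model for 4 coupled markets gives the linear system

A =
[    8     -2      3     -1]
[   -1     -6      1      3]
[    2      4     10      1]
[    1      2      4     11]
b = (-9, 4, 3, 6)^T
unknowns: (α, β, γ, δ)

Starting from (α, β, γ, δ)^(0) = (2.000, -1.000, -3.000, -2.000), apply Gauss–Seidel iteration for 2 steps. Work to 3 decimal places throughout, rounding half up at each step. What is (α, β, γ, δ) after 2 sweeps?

(-2.127, 0.151, 0.620, 0.486)

Iteration 1:
  α = (-9 - (-2)·-1.000 - (3)·-3.000 - (-1)·-2.000) / (8) = -0.500
  β = (4 - (-1)·-0.500 - (1)·-3.000 - (3)·-2.000) / (-6) = -2.083
  γ = (3 - (2)·-0.500 - (4)·-2.083 - (1)·-2.000) / (10) = 1.433
  δ = (6 - (1)·-0.500 - (2)·-2.083 - (4)·1.433) / (11) = 0.449
Iteration 2:
  α = (-9 - (-2)·-2.083 - (3)·1.433 - (-1)·0.449) / (8) = -2.127
  β = (4 - (-1)·-2.127 - (1)·1.433 - (3)·0.449) / (-6) = 0.151
  γ = (3 - (2)·-2.127 - (4)·0.151 - (1)·0.449) / (10) = 0.620
  δ = (6 - (1)·-2.127 - (2)·0.151 - (4)·0.620) / (11) = 0.486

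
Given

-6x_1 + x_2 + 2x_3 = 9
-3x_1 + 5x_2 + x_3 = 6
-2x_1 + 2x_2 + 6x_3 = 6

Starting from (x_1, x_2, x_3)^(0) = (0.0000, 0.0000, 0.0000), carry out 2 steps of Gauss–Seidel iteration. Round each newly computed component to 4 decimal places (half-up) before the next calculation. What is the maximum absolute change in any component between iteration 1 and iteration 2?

0.1833

Iteration 1:
  x_1 = (9 - (1)·0.0000 - (2)·0.0000) / (-6) = -1.5000
  x_2 = (6 - (-3)·-1.5000 - (1)·0.0000) / (5) = 0.3000
  x_3 = (6 - (-2)·-1.5000 - (2)·0.3000) / (6) = 0.4000
Iteration 2:
  x_1 = (9 - (1)·0.3000 - (2)·0.4000) / (-6) = -1.3167
  x_2 = (6 - (-3)·-1.3167 - (1)·0.4000) / (5) = 0.3300
  x_3 = (6 - (-2)·-1.3167 - (2)·0.3300) / (6) = 0.4511
Change: (0.1833, 0.0300, 0.0511) → max |·| = 0.1833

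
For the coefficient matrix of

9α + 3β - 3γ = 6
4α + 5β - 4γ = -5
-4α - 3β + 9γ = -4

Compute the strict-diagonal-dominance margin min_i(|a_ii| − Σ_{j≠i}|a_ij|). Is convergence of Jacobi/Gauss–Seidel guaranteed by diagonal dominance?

row 1: |9| − (3+3) = 3
row 2: |5| − (4+4) = -3
row 3: |9| − (4+3) = 2
minimum over rows = -3 → not strictly diagonally dominant

-3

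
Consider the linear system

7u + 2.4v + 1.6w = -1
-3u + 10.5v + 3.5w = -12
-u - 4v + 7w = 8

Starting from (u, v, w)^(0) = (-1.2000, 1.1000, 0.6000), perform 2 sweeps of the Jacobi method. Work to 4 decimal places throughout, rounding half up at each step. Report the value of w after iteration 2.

Iteration 1:
  u = (-1 - (2.4)·1.1000 - (1.6)·0.6000) / (7) = -0.6571
  v = (-12 - (-3)·-1.2000 - (3.5)·0.6000) / (10.5) = -1.6857
  w = (8 - (-1)·-1.2000 - (-4)·1.1000) / (7) = 1.6000
Iteration 2:
  u = (-1 - (2.4)·-1.6857 - (1.6)·1.6000) / (7) = 0.0694
  v = (-12 - (-3)·-0.6571 - (3.5)·1.6000) / (10.5) = -1.8639
  w = (8 - (-1)·-0.6571 - (-4)·-1.6857) / (7) = 0.0857

0.0857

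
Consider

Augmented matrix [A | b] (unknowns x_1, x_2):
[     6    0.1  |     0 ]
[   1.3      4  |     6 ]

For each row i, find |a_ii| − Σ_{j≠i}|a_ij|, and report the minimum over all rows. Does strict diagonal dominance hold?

row 1: |6| − (0.1) = 5.9
row 2: |4| − (1.3) = 2.7
minimum over rows = 2.7 → strictly diagonally dominant (convergence guaranteed)

2.7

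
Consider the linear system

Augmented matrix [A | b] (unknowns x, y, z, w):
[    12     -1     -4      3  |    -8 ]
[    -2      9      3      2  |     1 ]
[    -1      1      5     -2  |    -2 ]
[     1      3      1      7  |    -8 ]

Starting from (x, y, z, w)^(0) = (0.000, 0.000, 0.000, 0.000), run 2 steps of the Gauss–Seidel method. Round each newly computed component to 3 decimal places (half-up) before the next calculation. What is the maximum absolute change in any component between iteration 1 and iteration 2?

0.451

Iteration 1:
  x = (-8 - (-1)·0.000 - (-4)·0.000 - (3)·0.000) / (12) = -0.667
  y = (1 - (-2)·-0.667 - (3)·0.000 - (2)·0.000) / (9) = -0.037
  z = (-2 - (-1)·-0.667 - (1)·-0.037 - (-2)·0.000) / (5) = -0.526
  w = (-8 - (1)·-0.667 - (3)·-0.037 - (1)·-0.526) / (7) = -0.957
Iteration 2:
  x = (-8 - (-1)·-0.037 - (-4)·-0.526 - (3)·-0.957) / (12) = -0.606
  y = (1 - (-2)·-0.606 - (3)·-0.526 - (2)·-0.957) / (9) = 0.364
  z = (-2 - (-1)·-0.606 - (1)·0.364 - (-2)·-0.957) / (5) = -0.977
  w = (-8 - (1)·-0.606 - (3)·0.364 - (1)·-0.977) / (7) = -1.073
Change: (0.061, 0.401, -0.451, -0.116) → max |·| = 0.451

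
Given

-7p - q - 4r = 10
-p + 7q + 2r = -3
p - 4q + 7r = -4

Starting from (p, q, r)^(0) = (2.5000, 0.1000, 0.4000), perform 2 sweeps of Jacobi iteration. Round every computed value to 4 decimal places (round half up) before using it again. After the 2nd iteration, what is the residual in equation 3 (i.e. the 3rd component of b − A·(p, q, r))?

Iteration 1:
  p = (10 - (-1)·0.1000 - (-4)·0.4000) / (-7) = -1.6714
  q = (-3 - (-1)·2.5000 - (2)·0.4000) / (7) = -0.1857
  r = (-4 - (1)·2.5000 - (-4)·0.1000) / (7) = -0.8714
Iteration 2:
  p = (10 - (-1)·-0.1857 - (-4)·-0.8714) / (-7) = -0.9041
  q = (-3 - (-1)·-1.6714 - (2)·-0.8714) / (7) = -0.4184
  r = (-4 - (1)·-1.6714 - (-4)·-0.1857) / (7) = -0.4388
Residual b − A·x = (1.4977, -0.0977, -1.6979)

-1.6979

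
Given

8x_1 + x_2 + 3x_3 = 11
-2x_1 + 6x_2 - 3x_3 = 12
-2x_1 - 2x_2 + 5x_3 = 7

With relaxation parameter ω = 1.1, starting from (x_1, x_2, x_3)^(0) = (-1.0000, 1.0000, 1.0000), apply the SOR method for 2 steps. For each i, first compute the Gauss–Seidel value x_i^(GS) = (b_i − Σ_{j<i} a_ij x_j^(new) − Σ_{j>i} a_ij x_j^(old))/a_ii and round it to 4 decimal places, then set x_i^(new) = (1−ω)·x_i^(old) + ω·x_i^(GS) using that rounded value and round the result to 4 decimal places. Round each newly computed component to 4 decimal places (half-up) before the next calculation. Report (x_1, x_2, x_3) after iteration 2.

(-0.3502, 3.5523, 2.6244)

Iteration 1:
  x_1: GS value = (11 - (1)·1.0000 - (3)·1.0000) / (8) = 0.8750;  x_1 ← (1−ω)·-1.0000 + ω·0.8750 = 1.0625
  x_2: GS value = (12 - (-2)·1.0625 - (-3)·1.0000) / (6) = 2.8542;  x_2 ← (1−ω)·1.0000 + ω·2.8542 = 3.0396
  x_3: GS value = (7 - (-2)·1.0625 - (-2)·3.0396) / (5) = 3.0408;  x_3 ← (1−ω)·1.0000 + ω·3.0408 = 3.2449
Iteration 2:
  x_1: GS value = (11 - (1)·3.0396 - (3)·3.2449) / (8) = -0.2218;  x_1 ← (1−ω)·1.0625 + ω·-0.2218 = -0.3502
  x_2: GS value = (12 - (-2)·-0.3502 - (-3)·3.2449) / (6) = 3.5057;  x_2 ← (1−ω)·3.0396 + ω·3.5057 = 3.5523
  x_3: GS value = (7 - (-2)·-0.3502 - (-2)·3.5523) / (5) = 2.6808;  x_3 ← (1−ω)·3.2449 + ω·2.6808 = 2.6244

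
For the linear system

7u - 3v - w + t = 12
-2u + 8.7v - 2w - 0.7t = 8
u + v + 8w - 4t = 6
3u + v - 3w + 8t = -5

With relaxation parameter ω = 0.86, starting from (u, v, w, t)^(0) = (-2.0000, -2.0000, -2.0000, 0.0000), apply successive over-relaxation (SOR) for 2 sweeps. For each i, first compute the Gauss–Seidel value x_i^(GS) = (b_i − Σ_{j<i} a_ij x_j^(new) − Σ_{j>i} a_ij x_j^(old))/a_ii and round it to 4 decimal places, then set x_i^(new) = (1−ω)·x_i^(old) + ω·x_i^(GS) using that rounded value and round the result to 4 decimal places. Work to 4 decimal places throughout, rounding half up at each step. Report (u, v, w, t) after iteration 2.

Iteration 1:
  u: GS value = (12 - (-3)·-2.0000 - (-1)·-2.0000 - (1)·0.0000) / (7) = 0.5714;  u ← (1−ω)·-2.0000 + ω·0.5714 = 0.2114
  v: GS value = (8 - (-2)·0.2114 - (-2)·-2.0000 - (-0.7)·0.0000) / (8.7) = 0.5084;  v ← (1−ω)·-2.0000 + ω·0.5084 = 0.1572
  w: GS value = (6 - (1)·0.2114 - (1)·0.1572 - (-4)·0.0000) / (8) = 0.7039;  w ← (1−ω)·-2.0000 + ω·0.7039 = 0.3254
  t: GS value = (-5 - (3)·0.2114 - (1)·0.1572 - (-3)·0.3254) / (8) = -0.6019;  t ← (1−ω)·0.0000 + ω·-0.6019 = -0.5176
Iteration 2:
  u: GS value = (12 - (-3)·0.1572 - (-1)·0.3254 - (1)·-0.5176) / (7) = 1.9021;  u ← (1−ω)·0.2114 + ω·1.9021 = 1.6654
  v: GS value = (8 - (-2)·1.6654 - (-2)·0.3254 - (-0.7)·-0.5176) / (8.7) = 1.3355;  v ← (1−ω)·0.1572 + ω·1.3355 = 1.1705
  w: GS value = (6 - (1)·1.6654 - (1)·1.1705 - (-4)·-0.5176) / (8) = 0.1367;  w ← (1−ω)·0.3254 + ω·0.1367 = 0.1631
  t: GS value = (-5 - (3)·1.6654 - (1)·1.1705 - (-3)·0.1631) / (8) = -1.3347;  t ← (1−ω)·-0.5176 + ω·-1.3347 = -1.2203

(1.6654, 1.1705, 0.1631, -1.2203)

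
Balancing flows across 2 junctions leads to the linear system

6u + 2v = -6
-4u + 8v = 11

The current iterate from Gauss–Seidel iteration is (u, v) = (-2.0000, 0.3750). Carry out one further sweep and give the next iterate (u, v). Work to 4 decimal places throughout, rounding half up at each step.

(-1.1250, 0.8125)

One sweep:
  u = (-6 - (2)·0.3750) / (6) = -1.1250
  v = (11 - (-4)·-1.1250) / (8) = 0.8125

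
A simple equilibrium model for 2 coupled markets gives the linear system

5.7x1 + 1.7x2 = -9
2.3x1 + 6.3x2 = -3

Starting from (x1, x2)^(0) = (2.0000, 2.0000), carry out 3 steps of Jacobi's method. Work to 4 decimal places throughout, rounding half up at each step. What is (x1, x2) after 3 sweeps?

(-1.6738, -0.0311)

Iteration 1:
  x1 = (-9 - (1.7)·2.0000) / (5.7) = -2.1754
  x2 = (-3 - (2.3)·2.0000) / (6.3) = -1.2063
Iteration 2:
  x1 = (-9 - (1.7)·-1.2063) / (5.7) = -1.2192
  x2 = (-3 - (2.3)·-2.1754) / (6.3) = 0.3180
Iteration 3:
  x1 = (-9 - (1.7)·0.3180) / (5.7) = -1.6738
  x2 = (-3 - (2.3)·-1.2192) / (6.3) = -0.0311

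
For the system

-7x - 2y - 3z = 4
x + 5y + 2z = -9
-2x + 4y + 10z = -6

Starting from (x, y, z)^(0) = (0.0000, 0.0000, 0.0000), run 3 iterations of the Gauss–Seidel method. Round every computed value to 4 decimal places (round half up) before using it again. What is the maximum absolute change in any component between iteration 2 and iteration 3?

Iteration 1:
  x = (4 - (-2)·0.0000 - (-3)·0.0000) / (-7) = -0.5714
  y = (-9 - (1)·-0.5714 - (2)·0.0000) / (5) = -1.6857
  z = (-6 - (-2)·-0.5714 - (4)·-1.6857) / (10) = -0.0400
Iteration 2:
  x = (4 - (-2)·-1.6857 - (-3)·-0.0400) / (-7) = -0.0727
  y = (-9 - (1)·-0.0727 - (2)·-0.0400) / (5) = -1.7695
  z = (-6 - (-2)·-0.0727 - (4)·-1.7695) / (10) = 0.0933
Iteration 3:
  x = (4 - (-2)·-1.7695 - (-3)·0.0933) / (-7) = -0.1058
  y = (-9 - (1)·-0.1058 - (2)·0.0933) / (5) = -1.8162
  z = (-6 - (-2)·-0.1058 - (4)·-1.8162) / (10) = 0.1053
Change: (-0.0331, -0.0467, 0.0120) → max |·| = 0.0467

0.0467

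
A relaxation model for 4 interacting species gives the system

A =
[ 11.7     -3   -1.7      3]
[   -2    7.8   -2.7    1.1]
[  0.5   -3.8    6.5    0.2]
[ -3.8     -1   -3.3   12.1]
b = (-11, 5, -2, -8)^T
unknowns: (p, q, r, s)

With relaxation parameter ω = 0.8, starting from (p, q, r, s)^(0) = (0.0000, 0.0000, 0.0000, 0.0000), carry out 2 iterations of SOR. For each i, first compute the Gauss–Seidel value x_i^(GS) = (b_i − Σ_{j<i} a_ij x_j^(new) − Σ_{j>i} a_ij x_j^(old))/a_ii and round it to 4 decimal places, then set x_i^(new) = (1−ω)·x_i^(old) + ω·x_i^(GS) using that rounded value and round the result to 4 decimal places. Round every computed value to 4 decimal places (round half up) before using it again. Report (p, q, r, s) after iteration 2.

(-0.6889, 0.5134, 0.0472, -0.7980)

Iteration 1:
  p: GS value = (-11 - (-3)·0.0000 - (-1.7)·0.0000 - (3)·0.0000) / (11.7) = -0.9402;  p ← (1−ω)·0.0000 + ω·-0.9402 = -0.7522
  q: GS value = (5 - (-2)·-0.7522 - (-2.7)·0.0000 - (1.1)·0.0000) / (7.8) = 0.4482;  q ← (1−ω)·0.0000 + ω·0.4482 = 0.3586
  r: GS value = (-2 - (0.5)·-0.7522 - (-3.8)·0.3586 - (0.2)·0.0000) / (6.5) = -0.0402;  r ← (1−ω)·0.0000 + ω·-0.0402 = -0.0322
  s: GS value = (-8 - (-3.8)·-0.7522 - (-1)·0.3586 - (-3.3)·-0.0322) / (12.1) = -0.8765;  s ← (1−ω)·0.0000 + ω·-0.8765 = -0.7012
Iteration 2:
  p: GS value = (-11 - (-3)·0.3586 - (-1.7)·-0.0322 - (3)·-0.7012) / (11.7) = -0.6731;  p ← (1−ω)·-0.7522 + ω·-0.6731 = -0.6889
  q: GS value = (5 - (-2)·-0.6889 - (-2.7)·-0.0322 - (1.1)·-0.7012) / (7.8) = 0.5521;  q ← (1−ω)·0.3586 + ω·0.5521 = 0.5134
  r: GS value = (-2 - (0.5)·-0.6889 - (-3.8)·0.5134 - (0.2)·-0.7012) / (6.5) = 0.0670;  r ← (1−ω)·-0.0322 + ω·0.0670 = 0.0472
  s: GS value = (-8 - (-3.8)·-0.6889 - (-1)·0.5134 - (-3.3)·0.0472) / (12.1) = -0.8222;  s ← (1−ω)·-0.7012 + ω·-0.8222 = -0.7980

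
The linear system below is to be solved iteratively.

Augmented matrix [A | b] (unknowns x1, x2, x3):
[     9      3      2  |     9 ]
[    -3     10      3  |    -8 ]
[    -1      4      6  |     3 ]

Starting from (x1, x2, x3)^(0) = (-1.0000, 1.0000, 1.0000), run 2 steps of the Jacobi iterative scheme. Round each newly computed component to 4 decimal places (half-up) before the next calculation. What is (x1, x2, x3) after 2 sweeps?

(1.5407, -0.5667, 1.5074)

Iteration 1:
  x1 = (9 - (3)·1.0000 - (2)·1.0000) / (9) = 0.4444
  x2 = (-8 - (-3)·-1.0000 - (3)·1.0000) / (10) = -1.4000
  x3 = (3 - (-1)·-1.0000 - (4)·1.0000) / (6) = -0.3333
Iteration 2:
  x1 = (9 - (3)·-1.4000 - (2)·-0.3333) / (9) = 1.5407
  x2 = (-8 - (-3)·0.4444 - (3)·-0.3333) / (10) = -0.5667
  x3 = (3 - (-1)·0.4444 - (4)·-1.4000) / (6) = 1.5074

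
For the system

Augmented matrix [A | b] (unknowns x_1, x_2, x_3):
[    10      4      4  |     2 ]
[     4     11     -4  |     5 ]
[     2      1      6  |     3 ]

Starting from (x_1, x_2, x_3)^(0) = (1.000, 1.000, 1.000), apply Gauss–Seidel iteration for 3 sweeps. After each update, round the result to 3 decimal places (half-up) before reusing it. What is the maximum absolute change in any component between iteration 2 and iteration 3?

Iteration 1:
  x_1 = (2 - (4)·1.000 - (4)·1.000) / (10) = -0.600
  x_2 = (5 - (4)·-0.600 - (-4)·1.000) / (11) = 1.036
  x_3 = (3 - (2)·-0.600 - (1)·1.036) / (6) = 0.527
Iteration 2:
  x_1 = (2 - (4)·1.036 - (4)·0.527) / (10) = -0.425
  x_2 = (5 - (4)·-0.425 - (-4)·0.527) / (11) = 0.801
  x_3 = (3 - (2)·-0.425 - (1)·0.801) / (6) = 0.508
Iteration 3:
  x_1 = (2 - (4)·0.801 - (4)·0.508) / (10) = -0.324
  x_2 = (5 - (4)·-0.324 - (-4)·0.508) / (11) = 0.757
  x_3 = (3 - (2)·-0.324 - (1)·0.757) / (6) = 0.482
Change: (0.101, -0.044, -0.026) → max |·| = 0.101

0.101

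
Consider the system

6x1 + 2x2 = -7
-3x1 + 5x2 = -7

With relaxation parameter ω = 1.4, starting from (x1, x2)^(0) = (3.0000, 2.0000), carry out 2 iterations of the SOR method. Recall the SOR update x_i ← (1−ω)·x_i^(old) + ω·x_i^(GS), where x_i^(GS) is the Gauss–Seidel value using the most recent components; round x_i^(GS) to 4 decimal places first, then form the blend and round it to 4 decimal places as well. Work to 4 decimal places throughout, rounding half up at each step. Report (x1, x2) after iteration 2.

Iteration 1:
  x1: GS value = (-7 - (2)·2.0000) / (6) = -1.8333;  x1 ← (1−ω)·3.0000 + ω·-1.8333 = -3.7666
  x2: GS value = (-7 - (-3)·-3.7666) / (5) = -3.6600;  x2 ← (1−ω)·2.0000 + ω·-3.6600 = -5.9240
Iteration 2:
  x1: GS value = (-7 - (2)·-5.9240) / (6) = 0.8080;  x1 ← (1−ω)·-3.7666 + ω·0.8080 = 2.6378
  x2: GS value = (-7 - (-3)·2.6378) / (5) = 0.1827;  x2 ← (1−ω)·-5.9240 + ω·0.1827 = 2.6254

(2.6378, 2.6254)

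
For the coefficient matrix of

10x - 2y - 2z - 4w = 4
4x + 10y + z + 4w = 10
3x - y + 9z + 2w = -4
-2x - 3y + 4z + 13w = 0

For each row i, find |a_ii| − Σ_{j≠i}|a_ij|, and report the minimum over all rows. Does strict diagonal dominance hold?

1

row 1: |10| − (2+2+4) = 2
row 2: |10| − (4+1+4) = 1
row 3: |9| − (3+1+2) = 3
row 4: |13| − (2+3+4) = 4
minimum over rows = 1 → strictly diagonally dominant (convergence guaranteed)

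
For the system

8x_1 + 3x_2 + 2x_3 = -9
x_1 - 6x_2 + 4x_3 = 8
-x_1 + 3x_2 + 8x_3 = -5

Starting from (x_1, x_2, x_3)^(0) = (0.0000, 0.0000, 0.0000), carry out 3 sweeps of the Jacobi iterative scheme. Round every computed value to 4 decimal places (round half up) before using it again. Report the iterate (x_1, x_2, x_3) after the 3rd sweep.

(-0.3320, -1.5885, 0.0430)

Iteration 1:
  x_1 = (-9 - (3)·0.0000 - (2)·0.0000) / (8) = -1.1250
  x_2 = (8 - (1)·0.0000 - (4)·0.0000) / (-6) = -1.3333
  x_3 = (-5 - (-1)·0.0000 - (3)·0.0000) / (8) = -0.6250
Iteration 2:
  x_1 = (-9 - (3)·-1.3333 - (2)·-0.6250) / (8) = -0.4688
  x_2 = (8 - (1)·-1.1250 - (4)·-0.6250) / (-6) = -1.9375
  x_3 = (-5 - (-1)·-1.1250 - (3)·-1.3333) / (8) = -0.2656
Iteration 3:
  x_1 = (-9 - (3)·-1.9375 - (2)·-0.2656) / (8) = -0.3320
  x_2 = (8 - (1)·-0.4688 - (4)·-0.2656) / (-6) = -1.5885
  x_3 = (-5 - (-1)·-0.4688 - (3)·-1.9375) / (8) = 0.0430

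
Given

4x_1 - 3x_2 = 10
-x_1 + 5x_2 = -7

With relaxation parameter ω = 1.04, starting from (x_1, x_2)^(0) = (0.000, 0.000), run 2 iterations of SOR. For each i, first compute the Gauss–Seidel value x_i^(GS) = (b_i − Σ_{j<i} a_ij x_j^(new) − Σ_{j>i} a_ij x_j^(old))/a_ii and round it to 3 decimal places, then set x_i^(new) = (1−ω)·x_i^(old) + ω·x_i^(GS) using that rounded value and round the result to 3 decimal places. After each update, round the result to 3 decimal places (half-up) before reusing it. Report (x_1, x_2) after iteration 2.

Iteration 1:
  x_1: GS value = (10 - (-3)·0.000) / (4) = 2.500;  x_1 ← (1−ω)·0.000 + ω·2.500 = 2.600
  x_2: GS value = (-7 - (-1)·2.600) / (5) = -0.880;  x_2 ← (1−ω)·0.000 + ω·-0.880 = -0.915
Iteration 2:
  x_1: GS value = (10 - (-3)·-0.915) / (4) = 1.814;  x_1 ← (1−ω)·2.600 + ω·1.814 = 1.783
  x_2: GS value = (-7 - (-1)·1.783) / (5) = -1.043;  x_2 ← (1−ω)·-0.915 + ω·-1.043 = -1.048

(1.783, -1.048)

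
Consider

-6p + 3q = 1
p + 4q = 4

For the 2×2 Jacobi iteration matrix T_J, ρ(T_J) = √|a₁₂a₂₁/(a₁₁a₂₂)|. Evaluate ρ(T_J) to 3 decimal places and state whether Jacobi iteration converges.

a₁₂a₂₁/(a₁₁a₂₂) = (3)·(1) / ((-6)·(4)) = -0.125000
ρ = √|-0.125000| = √0.125000 = 0.354
ρ < 1, so Jacobi converges

0.354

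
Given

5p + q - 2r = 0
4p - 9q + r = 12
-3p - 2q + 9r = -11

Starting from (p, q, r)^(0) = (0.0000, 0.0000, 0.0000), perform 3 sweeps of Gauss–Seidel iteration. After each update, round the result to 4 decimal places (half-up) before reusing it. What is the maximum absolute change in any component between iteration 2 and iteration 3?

0.0249

Iteration 1:
  p = (0 - (1)·0.0000 - (-2)·0.0000) / (5) = 0.0000
  q = (12 - (4)·0.0000 - (1)·0.0000) / (-9) = -1.3333
  r = (-11 - (-3)·0.0000 - (-2)·-1.3333) / (9) = -1.5185
Iteration 2:
  p = (0 - (1)·-1.3333 - (-2)·-1.5185) / (5) = -0.3407
  q = (12 - (4)·-0.3407 - (1)·-1.5185) / (-9) = -1.6535
  r = (-11 - (-3)·-0.3407 - (-2)·-1.6535) / (9) = -1.7032
Iteration 3:
  p = (0 - (1)·-1.6535 - (-2)·-1.7032) / (5) = -0.3506
  q = (12 - (4)·-0.3506 - (1)·-1.7032) / (-9) = -1.6784
  r = (-11 - (-3)·-0.3506 - (-2)·-1.6784) / (9) = -1.7121
Change: (-0.0099, -0.0249, -0.0089) → max |·| = 0.0249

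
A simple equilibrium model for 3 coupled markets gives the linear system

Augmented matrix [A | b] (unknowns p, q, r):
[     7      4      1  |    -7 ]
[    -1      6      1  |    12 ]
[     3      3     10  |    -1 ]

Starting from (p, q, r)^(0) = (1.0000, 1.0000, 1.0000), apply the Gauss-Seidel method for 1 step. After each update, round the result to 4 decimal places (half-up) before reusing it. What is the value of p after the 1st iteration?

Iteration 1:
  p = (-7 - (4)·1.0000 - (1)·1.0000) / (7) = -1.7143
  q = (12 - (-1)·-1.7143 - (1)·1.0000) / (6) = 1.5476
  r = (-1 - (3)·-1.7143 - (3)·1.5476) / (10) = -0.0500

-1.7143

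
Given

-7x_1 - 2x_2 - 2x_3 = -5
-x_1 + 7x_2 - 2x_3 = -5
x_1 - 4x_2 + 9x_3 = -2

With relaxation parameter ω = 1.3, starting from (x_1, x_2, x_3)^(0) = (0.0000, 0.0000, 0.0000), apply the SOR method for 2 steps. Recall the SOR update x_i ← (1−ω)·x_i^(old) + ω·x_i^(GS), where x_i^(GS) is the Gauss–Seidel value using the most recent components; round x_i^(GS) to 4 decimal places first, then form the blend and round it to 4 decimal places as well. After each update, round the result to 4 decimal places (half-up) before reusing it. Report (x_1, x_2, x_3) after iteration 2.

Iteration 1:
  x_1: GS value = (-5 - (-2)·0.0000 - (-2)·0.0000) / (-7) = 0.7143;  x_1 ← (1−ω)·0.0000 + ω·0.7143 = 0.9286
  x_2: GS value = (-5 - (-1)·0.9286 - (-2)·0.0000) / (7) = -0.5816;  x_2 ← (1−ω)·0.0000 + ω·-0.5816 = -0.7561
  x_3: GS value = (-2 - (1)·0.9286 - (-4)·-0.7561) / (9) = -0.6614;  x_3 ← (1−ω)·0.0000 + ω·-0.6614 = -0.8598
Iteration 2:
  x_1: GS value = (-5 - (-2)·-0.7561 - (-2)·-0.8598) / (-7) = 1.1760;  x_1 ← (1−ω)·0.9286 + ω·1.1760 = 1.2502
  x_2: GS value = (-5 - (-1)·1.2502 - (-2)·-0.8598) / (7) = -0.7813;  x_2 ← (1−ω)·-0.7561 + ω·-0.7813 = -0.7889
  x_3: GS value = (-2 - (1)·1.2502 - (-4)·-0.7889) / (9) = -0.7118;  x_3 ← (1−ω)·-0.8598 + ω·-0.7118 = -0.6674

(1.2502, -0.7889, -0.6674)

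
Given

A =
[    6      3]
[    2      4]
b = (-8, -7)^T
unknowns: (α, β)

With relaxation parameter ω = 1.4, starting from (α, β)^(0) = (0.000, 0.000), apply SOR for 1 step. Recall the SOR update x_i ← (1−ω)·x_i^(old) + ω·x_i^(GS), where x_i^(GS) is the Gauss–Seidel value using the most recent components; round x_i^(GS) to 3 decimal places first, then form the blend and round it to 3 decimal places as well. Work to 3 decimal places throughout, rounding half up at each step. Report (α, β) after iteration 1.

(-1.866, -1.144)

Iteration 1:
  α: GS value = (-8 - (3)·0.000) / (6) = -1.333;  α ← (1−ω)·0.000 + ω·-1.333 = -1.866
  β: GS value = (-7 - (2)·-1.866) / (4) = -0.817;  β ← (1−ω)·0.000 + ω·-0.817 = -1.144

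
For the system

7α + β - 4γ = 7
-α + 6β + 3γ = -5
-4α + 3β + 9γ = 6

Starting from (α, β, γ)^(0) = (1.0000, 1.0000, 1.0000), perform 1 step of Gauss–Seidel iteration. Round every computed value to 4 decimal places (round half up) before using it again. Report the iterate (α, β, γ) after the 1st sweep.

Iteration 1:
  α = (7 - (1)·1.0000 - (-4)·1.0000) / (7) = 1.4286
  β = (-5 - (-1)·1.4286 - (3)·1.0000) / (6) = -1.0952
  γ = (6 - (-4)·1.4286 - (3)·-1.0952) / (9) = 1.6667

(1.4286, -1.0952, 1.6667)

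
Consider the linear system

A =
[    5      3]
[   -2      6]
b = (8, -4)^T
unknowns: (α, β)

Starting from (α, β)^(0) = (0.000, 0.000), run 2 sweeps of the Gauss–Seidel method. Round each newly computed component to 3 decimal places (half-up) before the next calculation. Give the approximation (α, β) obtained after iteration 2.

Iteration 1:
  α = (8 - (3)·0.000) / (5) = 1.600
  β = (-4 - (-2)·1.600) / (6) = -0.133
Iteration 2:
  α = (8 - (3)·-0.133) / (5) = 1.680
  β = (-4 - (-2)·1.680) / (6) = -0.107

(1.680, -0.107)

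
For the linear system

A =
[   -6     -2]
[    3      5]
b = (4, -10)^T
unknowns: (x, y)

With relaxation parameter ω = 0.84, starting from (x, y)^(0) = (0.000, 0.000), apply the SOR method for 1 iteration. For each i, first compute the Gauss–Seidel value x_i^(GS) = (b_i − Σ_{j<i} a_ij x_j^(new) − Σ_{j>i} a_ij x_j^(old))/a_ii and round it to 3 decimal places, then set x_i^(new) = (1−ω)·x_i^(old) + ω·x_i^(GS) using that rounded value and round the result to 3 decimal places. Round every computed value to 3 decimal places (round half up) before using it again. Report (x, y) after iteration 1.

Iteration 1:
  x: GS value = (4 - (-2)·0.000) / (-6) = -0.667;  x ← (1−ω)·0.000 + ω·-0.667 = -0.560
  y: GS value = (-10 - (3)·-0.560) / (5) = -1.664;  y ← (1−ω)·0.000 + ω·-1.664 = -1.398

(-0.560, -1.398)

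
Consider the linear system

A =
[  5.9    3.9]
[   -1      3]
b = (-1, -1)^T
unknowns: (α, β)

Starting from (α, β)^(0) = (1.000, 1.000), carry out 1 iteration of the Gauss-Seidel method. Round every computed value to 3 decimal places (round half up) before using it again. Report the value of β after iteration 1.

Iteration 1:
  α = (-1 - (3.9)·1.000) / (5.9) = -0.831
  β = (-1 - (-1)·-0.831) / (3) = -0.610

-0.610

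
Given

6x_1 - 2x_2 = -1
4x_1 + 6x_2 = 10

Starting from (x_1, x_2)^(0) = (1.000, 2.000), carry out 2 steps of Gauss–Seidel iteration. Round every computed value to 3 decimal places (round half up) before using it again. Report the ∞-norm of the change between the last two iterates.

0.222

Iteration 1:
  x_1 = (-1 - (-2)·2.000) / (6) = 0.500
  x_2 = (10 - (4)·0.500) / (6) = 1.333
Iteration 2:
  x_1 = (-1 - (-2)·1.333) / (6) = 0.278
  x_2 = (10 - (4)·0.278) / (6) = 1.481
Change: (-0.222, 0.148) → max |·| = 0.222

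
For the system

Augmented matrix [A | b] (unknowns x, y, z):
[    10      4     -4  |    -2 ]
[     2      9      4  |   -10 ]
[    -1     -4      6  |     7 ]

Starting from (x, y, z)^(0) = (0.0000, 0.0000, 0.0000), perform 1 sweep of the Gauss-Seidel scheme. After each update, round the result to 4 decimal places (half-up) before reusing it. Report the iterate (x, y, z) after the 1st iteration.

(-0.2000, -1.0667, 0.4222)

Iteration 1:
  x = (-2 - (4)·0.0000 - (-4)·0.0000) / (10) = -0.2000
  y = (-10 - (2)·-0.2000 - (4)·0.0000) / (9) = -1.0667
  z = (7 - (-1)·-0.2000 - (-4)·-1.0667) / (6) = 0.4222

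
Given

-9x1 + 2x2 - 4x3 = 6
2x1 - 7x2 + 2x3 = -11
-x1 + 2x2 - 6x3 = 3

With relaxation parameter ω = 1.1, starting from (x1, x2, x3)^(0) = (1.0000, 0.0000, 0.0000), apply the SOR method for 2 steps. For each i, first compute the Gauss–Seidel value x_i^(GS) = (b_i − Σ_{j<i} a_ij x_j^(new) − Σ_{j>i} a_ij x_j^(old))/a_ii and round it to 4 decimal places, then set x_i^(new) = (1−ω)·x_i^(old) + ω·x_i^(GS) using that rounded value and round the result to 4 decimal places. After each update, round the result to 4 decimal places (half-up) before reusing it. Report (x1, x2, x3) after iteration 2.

(-0.3602, 1.5129, 0.0567)

Iteration 1:
  x1: GS value = (6 - (2)·0.0000 - (-4)·0.0000) / (-9) = -0.6667;  x1 ← (1−ω)·1.0000 + ω·-0.6667 = -0.8334
  x2: GS value = (-11 - (2)·-0.8334 - (2)·0.0000) / (-7) = 1.3333;  x2 ← (1−ω)·0.0000 + ω·1.3333 = 1.4666
  x3: GS value = (3 - (-1)·-0.8334 - (2)·1.4666) / (-6) = 0.1278;  x3 ← (1−ω)·0.0000 + ω·0.1278 = 0.1406
Iteration 2:
  x1: GS value = (6 - (2)·1.4666 - (-4)·0.1406) / (-9) = -0.4032;  x1 ← (1−ω)·-0.8334 + ω·-0.4032 = -0.3602
  x2: GS value = (-11 - (2)·-0.3602 - (2)·0.1406) / (-7) = 1.5087;  x2 ← (1−ω)·1.4666 + ω·1.5087 = 1.5129
  x3: GS value = (3 - (-1)·-0.3602 - (2)·1.5129) / (-6) = 0.0643;  x3 ← (1−ω)·0.1406 + ω·0.0643 = 0.0567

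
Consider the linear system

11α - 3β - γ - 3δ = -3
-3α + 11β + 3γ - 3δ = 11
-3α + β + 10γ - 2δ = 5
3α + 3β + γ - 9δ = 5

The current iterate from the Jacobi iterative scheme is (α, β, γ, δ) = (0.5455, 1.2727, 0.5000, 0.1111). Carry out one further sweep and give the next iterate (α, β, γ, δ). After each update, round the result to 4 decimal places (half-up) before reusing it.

One sweep:
  α = (-3 - (-3)·1.2727 - (-1)·0.5000 - (-3)·0.1111) / (11) = 0.1501
  β = (11 - (-3)·0.5455 - (3)·0.5000 - (-3)·0.1111) / (11) = 1.0427
  γ = (5 - (-3)·0.5455 - (1)·1.2727 - (-2)·0.1111) / (10) = 0.5586
  δ = (5 - (3)·0.5455 - (3)·1.2727 - (1)·0.5000) / (-9) = 0.1061

(0.1501, 1.0427, 0.5586, 0.1061)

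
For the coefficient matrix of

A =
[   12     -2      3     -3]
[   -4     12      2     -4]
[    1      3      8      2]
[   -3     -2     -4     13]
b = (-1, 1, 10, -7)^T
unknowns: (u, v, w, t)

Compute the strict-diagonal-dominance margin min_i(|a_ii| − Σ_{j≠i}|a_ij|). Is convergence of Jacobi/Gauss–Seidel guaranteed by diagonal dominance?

row 1: |12| − (2+3+3) = 4
row 2: |12| − (4+2+4) = 2
row 3: |8| − (1+3+2) = 2
row 4: |13| − (3+2+4) = 4
minimum over rows = 2 → strictly diagonally dominant (convergence guaranteed)

2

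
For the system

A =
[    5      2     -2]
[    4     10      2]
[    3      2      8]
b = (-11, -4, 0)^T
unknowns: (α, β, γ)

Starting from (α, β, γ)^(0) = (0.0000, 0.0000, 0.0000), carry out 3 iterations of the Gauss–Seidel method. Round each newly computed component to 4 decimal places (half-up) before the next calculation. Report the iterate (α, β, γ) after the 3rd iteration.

Iteration 1:
  α = (-11 - (2)·0.0000 - (-2)·0.0000) / (5) = -2.2000
  β = (-4 - (4)·-2.2000 - (2)·0.0000) / (10) = 0.4800
  γ = (0 - (3)·-2.2000 - (2)·0.4800) / (8) = 0.7050
Iteration 2:
  α = (-11 - (2)·0.4800 - (-2)·0.7050) / (5) = -2.1100
  β = (-4 - (4)·-2.1100 - (2)·0.7050) / (10) = 0.3030
  γ = (0 - (3)·-2.1100 - (2)·0.3030) / (8) = 0.7155
Iteration 3:
  α = (-11 - (2)·0.3030 - (-2)·0.7155) / (5) = -2.0350
  β = (-4 - (4)·-2.0350 - (2)·0.7155) / (10) = 0.2709
  γ = (0 - (3)·-2.0350 - (2)·0.2709) / (8) = 0.6954

(-2.0350, 0.2709, 0.6954)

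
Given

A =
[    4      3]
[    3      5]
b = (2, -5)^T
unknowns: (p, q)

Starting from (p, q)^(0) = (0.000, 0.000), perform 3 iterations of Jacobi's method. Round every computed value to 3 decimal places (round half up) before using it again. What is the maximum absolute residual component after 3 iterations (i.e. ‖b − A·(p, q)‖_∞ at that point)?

1.350

Iteration 1:
  p = (2 - (3)·0.000) / (4) = 0.500
  q = (-5 - (3)·0.000) / (5) = -1.000
Iteration 2:
  p = (2 - (3)·-1.000) / (4) = 1.250
  q = (-5 - (3)·0.500) / (5) = -1.300
Iteration 3:
  p = (2 - (3)·-1.300) / (4) = 1.475
  q = (-5 - (3)·1.250) / (5) = -1.750
Residual b − A·x = (1.350, -0.675); ∞-norm = 1.350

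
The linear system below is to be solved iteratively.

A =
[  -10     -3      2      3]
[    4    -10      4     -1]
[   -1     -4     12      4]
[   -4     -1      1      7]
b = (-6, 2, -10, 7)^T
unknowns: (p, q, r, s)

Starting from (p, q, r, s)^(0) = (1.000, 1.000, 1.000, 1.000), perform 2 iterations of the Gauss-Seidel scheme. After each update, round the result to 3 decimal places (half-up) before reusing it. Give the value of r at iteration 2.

-1.466

Iteration 1:
  p = (-6 - (-3)·1.000 - (2)·1.000 - (3)·1.000) / (-10) = 0.800
  q = (2 - (4)·0.800 - (4)·1.000 - (-1)·1.000) / (-10) = 0.420
  r = (-10 - (-1)·0.800 - (-4)·0.420 - (4)·1.000) / (12) = -0.960
  s = (7 - (-4)·0.800 - (-1)·0.420 - (1)·-0.960) / (7) = 1.654
Iteration 2:
  p = (-6 - (-3)·0.420 - (2)·-0.960 - (3)·1.654) / (-10) = 0.778
  q = (2 - (4)·0.778 - (4)·-0.960 - (-1)·1.654) / (-10) = -0.438
  r = (-10 - (-1)·0.778 - (-4)·-0.438 - (4)·1.654) / (12) = -1.466
  s = (7 - (-4)·0.778 - (-1)·-0.438 - (1)·-1.466) / (7) = 1.591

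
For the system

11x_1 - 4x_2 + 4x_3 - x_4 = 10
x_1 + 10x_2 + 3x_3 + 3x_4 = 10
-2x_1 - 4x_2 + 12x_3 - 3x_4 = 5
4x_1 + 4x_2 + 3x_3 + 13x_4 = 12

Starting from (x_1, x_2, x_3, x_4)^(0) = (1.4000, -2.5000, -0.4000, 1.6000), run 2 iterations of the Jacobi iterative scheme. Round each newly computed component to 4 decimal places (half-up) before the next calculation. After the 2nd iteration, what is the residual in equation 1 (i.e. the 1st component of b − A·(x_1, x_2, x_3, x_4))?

Iteration 1:
  x_1 = (10 - (-4)·-2.5000 - (4)·-0.4000 - (-1)·1.6000) / (11) = 0.2909
  x_2 = (10 - (1)·1.4000 - (3)·-0.4000 - (3)·1.6000) / (10) = 0.5000
  x_3 = (5 - (-2)·1.4000 - (-4)·-2.5000 - (-3)·1.6000) / (12) = 0.2167
  x_4 = (12 - (4)·1.4000 - (4)·-2.5000 - (3)·-0.4000) / (13) = 1.3538
Iteration 2:
  x_1 = (10 - (-4)·0.5000 - (4)·0.2167 - (-1)·1.3538) / (11) = 1.1352
  x_2 = (10 - (1)·0.2909 - (3)·0.2167 - (3)·1.3538) / (10) = 0.4998
  x_3 = (5 - (-2)·0.2909 - (-4)·0.5000 - (-3)·1.3538) / (12) = 0.9703
  x_4 = (12 - (4)·0.2909 - (4)·0.5000 - (3)·0.2167) / (13) = 0.6297
Residual b − A·x = (-3.7395, -0.9332, -0.4849, -5.6370)

-3.7395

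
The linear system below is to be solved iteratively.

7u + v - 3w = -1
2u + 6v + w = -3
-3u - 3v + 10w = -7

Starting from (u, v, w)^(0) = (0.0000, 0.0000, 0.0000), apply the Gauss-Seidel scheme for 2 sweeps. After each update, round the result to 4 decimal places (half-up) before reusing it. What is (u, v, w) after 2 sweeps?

(-0.4548, -0.2020, -0.8970)

Iteration 1:
  u = (-1 - (1)·0.0000 - (-3)·0.0000) / (7) = -0.1429
  v = (-3 - (2)·-0.1429 - (1)·0.0000) / (6) = -0.4524
  w = (-7 - (-3)·-0.1429 - (-3)·-0.4524) / (10) = -0.8786
Iteration 2:
  u = (-1 - (1)·-0.4524 - (-3)·-0.8786) / (7) = -0.4548
  v = (-3 - (2)·-0.4548 - (1)·-0.8786) / (6) = -0.2020
  w = (-7 - (-3)·-0.4548 - (-3)·-0.2020) / (10) = -0.8970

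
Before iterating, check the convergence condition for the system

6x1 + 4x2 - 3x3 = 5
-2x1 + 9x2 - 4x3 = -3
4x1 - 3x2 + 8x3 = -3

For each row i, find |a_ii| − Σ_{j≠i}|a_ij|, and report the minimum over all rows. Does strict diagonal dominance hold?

row 1: |6| − (4+3) = -1
row 2: |9| − (2+4) = 3
row 3: |8| − (4+3) = 1
minimum over rows = -1 → not strictly diagonally dominant

-1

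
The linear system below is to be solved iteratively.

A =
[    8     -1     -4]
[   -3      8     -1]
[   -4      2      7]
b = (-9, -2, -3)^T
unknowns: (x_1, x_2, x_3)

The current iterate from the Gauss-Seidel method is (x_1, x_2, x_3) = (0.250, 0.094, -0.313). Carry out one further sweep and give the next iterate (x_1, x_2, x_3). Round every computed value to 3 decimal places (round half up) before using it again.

(-1.270, -0.765, -0.936)

One sweep:
  x_1 = (-9 - (-1)·0.094 - (-4)·-0.313) / (8) = -1.270
  x_2 = (-2 - (-3)·-1.270 - (-1)·-0.313) / (8) = -0.765
  x_3 = (-3 - (-4)·-1.270 - (2)·-0.765) / (7) = -0.936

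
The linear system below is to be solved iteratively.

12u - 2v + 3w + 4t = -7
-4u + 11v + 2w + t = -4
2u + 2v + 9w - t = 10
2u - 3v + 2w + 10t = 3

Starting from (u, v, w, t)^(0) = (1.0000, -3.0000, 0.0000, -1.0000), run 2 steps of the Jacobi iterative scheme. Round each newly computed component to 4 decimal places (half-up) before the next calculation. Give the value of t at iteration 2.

0.1884

Iteration 1:
  u = (-7 - (-2)·-3.0000 - (3)·0.0000 - (4)·-1.0000) / (12) = -0.7500
  v = (-4 - (-4)·1.0000 - (2)·0.0000 - (1)·-1.0000) / (11) = 0.0909
  w = (10 - (2)·1.0000 - (2)·-3.0000 - (-1)·-1.0000) / (9) = 1.4444
  t = (3 - (2)·1.0000 - (-3)·-3.0000 - (2)·0.0000) / (10) = -0.8000
Iteration 2:
  u = (-7 - (-2)·0.0909 - (3)·1.4444 - (4)·-0.8000) / (12) = -0.6626
  v = (-4 - (-4)·-0.7500 - (2)·1.4444 - (1)·-0.8000) / (11) = -0.8263
  w = (10 - (2)·-0.7500 - (2)·0.0909 - (-1)·-0.8000) / (9) = 1.1687
  t = (3 - (2)·-0.7500 - (-3)·0.0909 - (2)·1.4444) / (10) = 0.1884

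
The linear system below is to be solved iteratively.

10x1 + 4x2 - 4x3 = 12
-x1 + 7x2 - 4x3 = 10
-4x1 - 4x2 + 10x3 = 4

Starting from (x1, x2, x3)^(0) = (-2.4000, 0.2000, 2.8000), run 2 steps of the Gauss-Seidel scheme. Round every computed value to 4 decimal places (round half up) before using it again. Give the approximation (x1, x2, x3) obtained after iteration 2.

Iteration 1:
  x1 = (12 - (4)·0.2000 - (-4)·2.8000) / (10) = 2.2400
  x2 = (10 - (-1)·2.2400 - (-4)·2.8000) / (7) = 3.3486
  x3 = (4 - (-4)·2.2400 - (-4)·3.3486) / (10) = 2.6354
Iteration 2:
  x1 = (12 - (4)·3.3486 - (-4)·2.6354) / (10) = 0.9147
  x2 = (10 - (-1)·0.9147 - (-4)·2.6354) / (7) = 3.0652
  x3 = (4 - (-4)·0.9147 - (-4)·3.0652) / (10) = 1.9920

(0.9147, 3.0652, 1.9920)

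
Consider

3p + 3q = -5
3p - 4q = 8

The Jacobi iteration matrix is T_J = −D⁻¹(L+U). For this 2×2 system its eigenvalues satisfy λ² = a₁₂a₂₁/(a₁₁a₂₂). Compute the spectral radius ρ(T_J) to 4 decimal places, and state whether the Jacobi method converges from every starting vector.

0.8660

a₁₂a₂₁/(a₁₁a₂₂) = (3)·(3) / ((3)·(-4)) = -0.750000
ρ = √|-0.750000| = √0.750000 = 0.8660
ρ < 1, so Jacobi converges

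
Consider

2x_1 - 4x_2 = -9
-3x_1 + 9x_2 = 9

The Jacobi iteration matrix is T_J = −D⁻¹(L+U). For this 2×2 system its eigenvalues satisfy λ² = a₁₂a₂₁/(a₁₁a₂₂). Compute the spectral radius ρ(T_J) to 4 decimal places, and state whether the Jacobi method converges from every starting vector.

0.8165

a₁₂a₂₁/(a₁₁a₂₂) = (-4)·(-3) / ((2)·(9)) = 0.666667
ρ = √|0.666667| = √0.666667 = 0.8165
ρ < 1, so Jacobi converges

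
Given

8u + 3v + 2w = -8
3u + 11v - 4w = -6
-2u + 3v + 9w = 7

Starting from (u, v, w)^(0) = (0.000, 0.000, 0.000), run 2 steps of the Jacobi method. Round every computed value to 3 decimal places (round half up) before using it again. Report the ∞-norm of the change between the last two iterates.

0.555

Iteration 1:
  u = (-8 - (3)·0.000 - (2)·0.000) / (8) = -1.000
  v = (-6 - (3)·0.000 - (-4)·0.000) / (11) = -0.545
  w = (7 - (-2)·0.000 - (3)·0.000) / (9) = 0.778
Iteration 2:
  u = (-8 - (3)·-0.545 - (2)·0.778) / (8) = -0.990
  v = (-6 - (3)·-1.000 - (-4)·0.778) / (11) = 0.010
  w = (7 - (-2)·-1.000 - (3)·-0.545) / (9) = 0.737
Change: (0.010, 0.555, -0.041) → max |·| = 0.555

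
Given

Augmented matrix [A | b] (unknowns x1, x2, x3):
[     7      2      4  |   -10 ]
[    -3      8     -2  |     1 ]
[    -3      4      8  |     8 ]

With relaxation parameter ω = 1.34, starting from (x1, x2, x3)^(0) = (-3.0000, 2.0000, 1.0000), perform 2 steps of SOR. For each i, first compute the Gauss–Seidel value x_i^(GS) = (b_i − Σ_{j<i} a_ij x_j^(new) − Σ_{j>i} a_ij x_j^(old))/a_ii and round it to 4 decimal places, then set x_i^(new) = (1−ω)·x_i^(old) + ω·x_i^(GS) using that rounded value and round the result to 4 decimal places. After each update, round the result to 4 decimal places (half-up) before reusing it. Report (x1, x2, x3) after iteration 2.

Iteration 1:
  x1: GS value = (-10 - (2)·2.0000 - (4)·1.0000) / (7) = -2.5714;  x1 ← (1−ω)·-3.0000 + ω·-2.5714 = -2.4257
  x2: GS value = (1 - (-3)·-2.4257 - (-2)·1.0000) / (8) = -0.5346;  x2 ← (1−ω)·2.0000 + ω·-0.5346 = -1.3964
  x3: GS value = (8 - (-3)·-2.4257 - (4)·-1.3964) / (8) = 0.7886;  x3 ← (1−ω)·1.0000 + ω·0.7886 = 0.7167
Iteration 2:
  x1: GS value = (-10 - (2)·-1.3964 - (4)·0.7167) / (7) = -1.4391;  x1 ← (1−ω)·-2.4257 + ω·-1.4391 = -1.1037
  x2: GS value = (1 - (-3)·-1.1037 - (-2)·0.7167) / (8) = -0.1097;  x2 ← (1−ω)·-1.3964 + ω·-0.1097 = 0.3278
  x3: GS value = (8 - (-3)·-1.1037 - (4)·0.3278) / (8) = 0.4222;  x3 ← (1−ω)·0.7167 + ω·0.4222 = 0.3221

(-1.1037, 0.3278, 0.3221)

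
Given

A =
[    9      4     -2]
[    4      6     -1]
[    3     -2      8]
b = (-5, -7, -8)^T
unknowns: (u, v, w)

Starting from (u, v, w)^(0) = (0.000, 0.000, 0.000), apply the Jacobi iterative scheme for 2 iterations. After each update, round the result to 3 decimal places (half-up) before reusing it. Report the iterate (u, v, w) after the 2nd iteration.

(-0.259, -0.963, -1.083)

Iteration 1:
  u = (-5 - (4)·0.000 - (-2)·0.000) / (9) = -0.556
  v = (-7 - (4)·0.000 - (-1)·0.000) / (6) = -1.167
  w = (-8 - (3)·0.000 - (-2)·0.000) / (8) = -1.000
Iteration 2:
  u = (-5 - (4)·-1.167 - (-2)·-1.000) / (9) = -0.259
  v = (-7 - (4)·-0.556 - (-1)·-1.000) / (6) = -0.963
  w = (-8 - (3)·-0.556 - (-2)·-1.167) / (8) = -1.083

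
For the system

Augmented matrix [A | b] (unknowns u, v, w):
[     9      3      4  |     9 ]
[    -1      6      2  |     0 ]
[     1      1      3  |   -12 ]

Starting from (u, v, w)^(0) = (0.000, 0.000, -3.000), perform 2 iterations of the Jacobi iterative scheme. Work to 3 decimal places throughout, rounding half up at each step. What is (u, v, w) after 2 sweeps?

(2.444, 1.722, -5.111)

Iteration 1:
  u = (9 - (3)·0.000 - (4)·-3.000) / (9) = 2.333
  v = (0 - (-1)·0.000 - (2)·-3.000) / (6) = 1.000
  w = (-12 - (1)·0.000 - (1)·0.000) / (3) = -4.000
Iteration 2:
  u = (9 - (3)·1.000 - (4)·-4.000) / (9) = 2.444
  v = (0 - (-1)·2.333 - (2)·-4.000) / (6) = 1.722
  w = (-12 - (1)·2.333 - (1)·1.000) / (3) = -5.111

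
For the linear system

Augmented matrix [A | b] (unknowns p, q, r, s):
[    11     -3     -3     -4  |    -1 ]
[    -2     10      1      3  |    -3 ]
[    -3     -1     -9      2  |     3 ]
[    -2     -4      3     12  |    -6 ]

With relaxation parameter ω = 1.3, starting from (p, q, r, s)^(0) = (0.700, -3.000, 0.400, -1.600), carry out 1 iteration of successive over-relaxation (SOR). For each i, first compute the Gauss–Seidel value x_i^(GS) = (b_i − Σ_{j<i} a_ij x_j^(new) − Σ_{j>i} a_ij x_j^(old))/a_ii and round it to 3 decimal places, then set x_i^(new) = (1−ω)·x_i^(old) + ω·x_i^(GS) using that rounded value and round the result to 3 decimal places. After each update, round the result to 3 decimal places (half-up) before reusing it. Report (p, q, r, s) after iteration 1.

(-2.007, 0.561, -0.227, -0.288)

Iteration 1:
  p: GS value = (-1 - (-3)·-3.000 - (-3)·0.400 - (-4)·-1.600) / (11) = -1.382;  p ← (1−ω)·0.700 + ω·-1.382 = -2.007
  q: GS value = (-3 - (-2)·-2.007 - (1)·0.400 - (3)·-1.600) / (10) = -0.261;  q ← (1−ω)·-3.000 + ω·-0.261 = 0.561
  r: GS value = (3 - (-3)·-2.007 - (-1)·0.561 - (2)·-1.600) / (-9) = -0.082;  r ← (1−ω)·0.400 + ω·-0.082 = -0.227
  s: GS value = (-6 - (-2)·-2.007 - (-4)·0.561 - (3)·-0.227) / (12) = -0.591;  s ← (1−ω)·-1.600 + ω·-0.591 = -0.288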